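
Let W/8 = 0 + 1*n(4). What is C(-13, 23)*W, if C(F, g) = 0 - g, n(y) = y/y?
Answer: -184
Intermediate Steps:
n(y) = 1
C(F, g) = -g
W = 8 (W = 8*(0 + 1*1) = 8*(0 + 1) = 8*1 = 8)
C(-13, 23)*W = -1*23*8 = -23*8 = -184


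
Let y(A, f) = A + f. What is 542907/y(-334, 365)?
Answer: 542907/31 ≈ 17513.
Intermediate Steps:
542907/y(-334, 365) = 542907/(-334 + 365) = 542907/31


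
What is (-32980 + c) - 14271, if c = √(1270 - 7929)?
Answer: -47251 + I*√6659 ≈ -47251.0 + 81.603*I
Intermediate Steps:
c = I*√6659 (c = √(-6659) = I*√6659 ≈ 81.603*I)
(-32980 + c) - 14271 = (-32980 + I*√6659) - 14271 = -47251 + I*√6659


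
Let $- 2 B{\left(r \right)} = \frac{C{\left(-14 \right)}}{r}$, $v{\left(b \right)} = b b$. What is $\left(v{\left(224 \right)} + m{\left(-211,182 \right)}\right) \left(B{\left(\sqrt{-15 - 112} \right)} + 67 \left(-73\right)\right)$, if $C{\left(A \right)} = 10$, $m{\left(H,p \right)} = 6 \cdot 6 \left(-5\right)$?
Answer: $-244530436 + \frac{249980 i \sqrt{127}}{127} \approx -2.4453 \cdot 10^{8} + 22182.0 i$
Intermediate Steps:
$m{\left(H,p \right)} = -180$ ($m{\left(H,p \right)} = 36 \left(-5\right) = -180$)
$v{\left(b \right)} = b^{2}$
$B{\left(r \right)} = - \frac{5}{r}$ ($B{\left(r \right)} = - \frac{10 \frac{1}{r}}{2} = - \frac{5}{r}$)
$\left(v{\left(224 \right)} + m{\left(-211,182 \right)}\right) \left(B{\left(\sqrt{-15 - 112} \right)} + 67 \left(-73\right)\right) = \left(224^{2} - 180\right) \left(- \frac{5}{\sqrt{-15 - 112}} + 67 \left(-73\right)\right) = \left(50176 - 180\right) \left(- \frac{5}{\sqrt{-127}} - 4891\right) = 49996 \left(- \frac{5}{i \sqrt{127}} - 4891\right) = 49996 \left(- 5 \left(- \frac{i \sqrt{127}}{127}\right) - 4891\right) = 49996 \left(\frac{5 i \sqrt{127}}{127} - 4891\right) = 49996 \left(-4891 + \frac{5 i \sqrt{127}}{127}\right) = -244530436 + \frac{249980 i \sqrt{127}}{127}$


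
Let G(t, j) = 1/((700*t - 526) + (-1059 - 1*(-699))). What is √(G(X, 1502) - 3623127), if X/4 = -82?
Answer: I*√192474260340455378/230486 ≈ 1903.5*I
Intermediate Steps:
X = -328 (X = 4*(-82) = -328)
G(t, j) = 1/(-886 + 700*t) (G(t, j) = 1/((-526 + 700*t) + (-1059 + 699)) = 1/((-526 + 700*t) - 360) = 1/(-886 + 700*t))
√(G(X, 1502) - 3623127) = √(1/(2*(-443 + 350*(-328))) - 3623127) = √(1/(2*(-443 - 114800)) - 3623127) = √((½)/(-115243) - 3623127) = √((½)*(-1/115243) - 3623127) = √(-1/230486 - 3623127) = √(-835080049723/230486) = I*√192474260340455378/230486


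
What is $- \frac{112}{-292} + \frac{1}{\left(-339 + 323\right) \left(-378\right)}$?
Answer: $\frac{169417}{441504} \approx 0.38373$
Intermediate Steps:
$- \frac{112}{-292} + \frac{1}{\left(-339 + 323\right) \left(-378\right)} = \left(-112\right) \left(- \frac{1}{292}\right) + \frac{1}{-16} \left(- \frac{1}{378}\right) = \frac{28}{73} - - \frac{1}{6048} = \frac{28}{73} + \frac{1}{6048} = \frac{169417}{441504}$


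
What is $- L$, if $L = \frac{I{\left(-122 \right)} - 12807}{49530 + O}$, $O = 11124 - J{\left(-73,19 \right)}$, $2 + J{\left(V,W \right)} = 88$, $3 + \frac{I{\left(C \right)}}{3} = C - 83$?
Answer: $\frac{13431}{60568} \approx 0.22175$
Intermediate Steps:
$I{\left(C \right)} = -258 + 3 C$ ($I{\left(C \right)} = -9 + 3 \left(C - 83\right) = -9 + 3 \left(-83 + C\right) = -9 + \left(-249 + 3 C\right) = -258 + 3 C$)
$J{\left(V,W \right)} = 86$ ($J{\left(V,W \right)} = -2 + 88 = 86$)
$O = 11038$ ($O = 11124 - 86 = 11038$)
$L = - \frac{13431}{60568}$ ($L = \frac{\left(-258 + 3 \left(-122\right)\right) - 12807}{49530 + 11038} = \frac{\left(-258 - 366\right) - 12807}{60568} = \left(-624 - 12807\right) \frac{1}{60568} = \left(-13431\right) \frac{1}{60568} = - \frac{13431}{60568} \approx -0.22175$)
$- L = \left(-1\right) \left(- \frac{13431}{60568}\right) = \frac{13431}{60568}$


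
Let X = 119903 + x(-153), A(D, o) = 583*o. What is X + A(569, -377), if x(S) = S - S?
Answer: -99888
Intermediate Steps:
x(S) = 0
X = 119903 (X = 119903 + 0 = 119903)
X + A(569, -377) = 119903 + 583*(-377) = 119903 - 219791 = -99888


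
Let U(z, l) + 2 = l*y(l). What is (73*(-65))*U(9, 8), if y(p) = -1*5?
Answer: 199290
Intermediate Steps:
y(p) = -5
U(z, l) = -2 - 5*l (U(z, l) = -2 + l*(-5) = -2 - 5*l)
(73*(-65))*U(9, 8) = (73*(-65))*(-2 - 5*8) = -4745*(-2 - 40) = -4745*(-42) = 199290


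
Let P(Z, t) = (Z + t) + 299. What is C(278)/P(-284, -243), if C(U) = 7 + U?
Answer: -5/4 ≈ -1.2500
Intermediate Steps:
P(Z, t) = 299 + Z + t
C(278)/P(-284, -243) = (7 + 278)/(299 - 284 - 243) = 285/(-228) = 285*(-1/228) = -5/4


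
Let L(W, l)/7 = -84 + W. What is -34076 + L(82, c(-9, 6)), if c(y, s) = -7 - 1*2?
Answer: -34090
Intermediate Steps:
c(y, s) = -9 (c(y, s) = -7 - 2 = -9)
L(W, l) = -588 + 7*W (L(W, l) = 7*(-84 + W) = -588 + 7*W)
-34076 + L(82, c(-9, 6)) = -34076 + (-588 + 7*82) = -34076 + (-588 + 574) = -34076 - 14 = -34090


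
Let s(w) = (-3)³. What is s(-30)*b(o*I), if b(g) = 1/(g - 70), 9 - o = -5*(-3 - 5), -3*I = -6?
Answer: 9/44 ≈ 0.20455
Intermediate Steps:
I = 2 (I = -⅓*(-6) = 2)
o = -31 (o = 9 - (-5)*(-3 - 5) = 9 - (-5)*(-8) = 9 - 1*40 = 9 - 40 = -31)
s(w) = -27
b(g) = 1/(-70 + g)
s(-30)*b(o*I) = -27/(-70 - 31*2) = -27/(-70 - 62) = -27/(-132) = -27*(-1/132) = 9/44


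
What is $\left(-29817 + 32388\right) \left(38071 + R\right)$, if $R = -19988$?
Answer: $46491393$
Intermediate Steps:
$\left(-29817 + 32388\right) \left(38071 + R\right) = \left(-29817 + 32388\right) \left(38071 - 19988\right) = 2571 \cdot 18083 = 46491393$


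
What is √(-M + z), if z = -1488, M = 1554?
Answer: 39*I*√2 ≈ 55.154*I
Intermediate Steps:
√(-M + z) = √(-1*1554 - 1488) = √(-1554 - 1488) = √(-3042) = 39*I*√2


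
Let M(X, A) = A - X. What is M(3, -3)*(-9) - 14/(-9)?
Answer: 500/9 ≈ 55.556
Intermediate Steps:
M(3, -3)*(-9) - 14/(-9) = (-3 - 1*3)*(-9) - 14/(-9) = (-3 - 3)*(-9) - 14*(-⅑) = -6*(-9) + 14/9 = 54 + 14/9 = 500/9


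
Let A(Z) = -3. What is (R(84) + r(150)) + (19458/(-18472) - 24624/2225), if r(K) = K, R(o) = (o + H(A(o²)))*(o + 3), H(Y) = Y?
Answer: 147649995411/20550100 ≈ 7184.9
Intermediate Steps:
R(o) = (-3 + o)*(3 + o) (R(o) = (o - 3)*(o + 3) = (-3 + o)*(3 + o))
(R(84) + r(150)) + (19458/(-18472) - 24624/2225) = ((-9 + 84²) + 150) + (19458/(-18472) - 24624/2225) = ((-9 + 7056) + 150) + (19458*(-1/18472) - 24624*1/2225) = (7047 + 150) + (-9729/9236 - 24624/2225) = 7197 - 249074289/20550100 = 147649995411/20550100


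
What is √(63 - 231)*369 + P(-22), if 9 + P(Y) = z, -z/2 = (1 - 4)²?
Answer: -27 + 738*I*√42 ≈ -27.0 + 4782.8*I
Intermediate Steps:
z = -18 (z = -2*(1 - 4)² = -2*(-3)² = -2*9 = -18)
P(Y) = -27 (P(Y) = -9 - 18 = -27)
√(63 - 231)*369 + P(-22) = √(63 - 231)*369 - 27 = √(-168)*369 - 27 = (2*I*√42)*369 - 27 = 738*I*√42 - 27 = -27 + 738*I*√42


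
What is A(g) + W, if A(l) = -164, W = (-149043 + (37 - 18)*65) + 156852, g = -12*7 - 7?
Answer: 8880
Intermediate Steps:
g = -91 (g = -84 - 7 = -91)
W = 9044 (W = (-149043 + 19*65) + 156852 = (-149043 + 1235) + 156852 = -147808 + 156852 = 9044)
A(g) + W = -164 + 9044 = 8880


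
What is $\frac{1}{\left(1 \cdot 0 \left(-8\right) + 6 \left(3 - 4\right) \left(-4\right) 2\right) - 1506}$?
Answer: $- \frac{1}{1458} \approx -0.00068587$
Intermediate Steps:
$\frac{1}{\left(1 \cdot 0 \left(-8\right) + 6 \left(3 - 4\right) \left(-4\right) 2\right) - 1506} = \frac{1}{\left(0 \left(-8\right) + 6 \left(-1\right) \left(-4\right) 2\right) - 1506} = \frac{1}{\left(0 + \left(-6\right) \left(-4\right) 2\right) - 1506} = \frac{1}{\left(0 + 24 \cdot 2\right) - 1506} = \frac{1}{\left(0 + 48\right) - 1506} = \frac{1}{48 - 1506} = \frac{1}{-1458} = - \frac{1}{1458}$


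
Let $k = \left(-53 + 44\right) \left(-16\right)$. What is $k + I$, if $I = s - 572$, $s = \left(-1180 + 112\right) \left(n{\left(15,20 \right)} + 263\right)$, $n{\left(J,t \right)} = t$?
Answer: $-302672$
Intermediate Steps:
$s = -302244$ ($s = \left(-1180 + 112\right) \left(20 + 263\right) = \left(-1068\right) 283 = -302244$)
$k = 144$ ($k = \left(-9\right) \left(-16\right) = 144$)
$I = -302816$ ($I = -302244 - 572 = -302816$)
$k + I = 144 - 302816 = -302672$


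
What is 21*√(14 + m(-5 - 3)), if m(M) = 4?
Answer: 63*√2 ≈ 89.095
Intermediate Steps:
21*√(14 + m(-5 - 3)) = 21*√(14 + 4) = 21*√18 = 21*(3*√2) = 63*√2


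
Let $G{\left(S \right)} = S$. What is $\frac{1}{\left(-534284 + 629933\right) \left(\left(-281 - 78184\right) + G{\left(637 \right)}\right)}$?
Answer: $- \frac{1}{7444170372} \approx -1.3433 \cdot 10^{-10}$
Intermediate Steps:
$\frac{1}{\left(-534284 + 629933\right) \left(\left(-281 - 78184\right) + G{\left(637 \right)}\right)} = \frac{1}{\left(-534284 + 629933\right) \left(\left(-281 - 78184\right) + 637\right)} = \frac{1}{95649 \left(\left(-281 - 78184\right) + 637\right)} = \frac{1}{95649 \left(-78465 + 637\right)} = \frac{1}{95649 \left(-77828\right)} = \frac{1}{95649} \left(- \frac{1}{77828}\right) = - \frac{1}{7444170372}$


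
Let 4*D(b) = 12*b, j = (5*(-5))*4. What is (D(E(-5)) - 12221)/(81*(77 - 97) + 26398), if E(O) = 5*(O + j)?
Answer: -6898/12389 ≈ -0.55678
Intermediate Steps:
j = -100 (j = -25*4 = -100)
E(O) = -500 + 5*O (E(O) = 5*(O - 100) = 5*(-100 + O) = -500 + 5*O)
D(b) = 3*b (D(b) = (12*b)/4 = 3*b)
(D(E(-5)) - 12221)/(81*(77 - 97) + 26398) = (3*(-500 + 5*(-5)) - 12221)/(81*(77 - 97) + 26398) = (3*(-500 - 25) - 12221)/(81*(-20) + 26398) = (3*(-525) - 12221)/(-1620 + 26398) = (-1575 - 12221)/24778 = -13796*1/24778 = -6898/12389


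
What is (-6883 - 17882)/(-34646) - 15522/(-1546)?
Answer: 288030951/26781358 ≈ 10.755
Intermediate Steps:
(-6883 - 17882)/(-34646) - 15522/(-1546) = -24765*(-1/34646) - 15522*(-1/1546) = 24765/34646 + 7761/773 = 288030951/26781358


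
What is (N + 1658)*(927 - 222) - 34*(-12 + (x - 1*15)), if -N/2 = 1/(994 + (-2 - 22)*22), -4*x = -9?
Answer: 545093469/466 ≈ 1.1697e+6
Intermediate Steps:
x = 9/4 (x = -¼*(-9) = 9/4 ≈ 2.2500)
N = -1/233 (N = -2/(994 + (-2 - 22)*22) = -2/(994 - 24*22) = -2/(994 - 528) = -2/466 = -2*1/466 = -1/233 ≈ -0.0042918)
(N + 1658)*(927 - 222) - 34*(-12 + (x - 1*15)) = (-1/233 + 1658)*(927 - 222) - 34*(-12 + (9/4 - 1*15)) = (386313/233)*705 - 34*(-12 + (9/4 - 15)) = 272350665/233 - 34*(-12 - 51/4) = 272350665/233 - 34*(-99)/4 = 272350665/233 - 1*(-1683/2) = 272350665/233 + 1683/2 = 545093469/466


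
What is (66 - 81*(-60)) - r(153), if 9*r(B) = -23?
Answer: 44357/9 ≈ 4928.6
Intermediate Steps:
r(B) = -23/9 (r(B) = (⅑)*(-23) = -23/9)
(66 - 81*(-60)) - r(153) = (66 - 81*(-60)) - 1*(-23/9) = (66 + 4860) + 23/9 = 4926 + 23/9 = 44357/9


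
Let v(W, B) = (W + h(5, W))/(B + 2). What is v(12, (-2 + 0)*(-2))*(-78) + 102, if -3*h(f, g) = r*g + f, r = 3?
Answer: 371/3 ≈ 123.67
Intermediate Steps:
h(f, g) = -g - f/3 (h(f, g) = -(3*g + f)/3 = -(f + 3*g)/3 = -g - f/3)
v(W, B) = -5/(3*(2 + B)) (v(W, B) = (W + (-W - 1/3*5))/(B + 2) = (W + (-W - 5/3))/(2 + B) = (W + (-5/3 - W))/(2 + B) = -5/(3*(2 + B)))
v(12, (-2 + 0)*(-2))*(-78) + 102 = -5/(6 + 3*((-2 + 0)*(-2)))*(-78) + 102 = -5/(6 + 3*(-2*(-2)))*(-78) + 102 = -5/(6 + 3*4)*(-78) + 102 = -5/(6 + 12)*(-78) + 102 = -5/18*(-78) + 102 = 65/3 + 102 = 371/3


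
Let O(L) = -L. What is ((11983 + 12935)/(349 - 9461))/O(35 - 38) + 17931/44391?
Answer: -34220729/67415132 ≈ -0.50761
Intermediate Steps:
((11983 + 12935)/(349 - 9461))/O(35 - 38) + 17931/44391 = ((11983 + 12935)/(349 - 9461))/((-(35 - 38))) + 17931/44391 = (24918/(-9112))/((-1*(-3))) + 17931*(1/44391) = (24918*(-1/9112))/3 + 5977/14797 = -12459/4556*⅓ + 5977/14797 = -4153/4556 + 5977/14797 = -34220729/67415132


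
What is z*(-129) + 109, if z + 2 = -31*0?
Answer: 367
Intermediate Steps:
z = -2 (z = -2 - 31*0 = -2 + 0 = -2)
z*(-129) + 109 = -2*(-129) + 109 = 258 + 109 = 367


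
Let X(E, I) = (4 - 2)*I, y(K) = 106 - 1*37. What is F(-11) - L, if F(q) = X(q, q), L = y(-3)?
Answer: -91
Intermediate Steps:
y(K) = 69 (y(K) = 106 - 37 = 69)
X(E, I) = 2*I
L = 69
F(q) = 2*q
F(-11) - L = 2*(-11) - 1*69 = -22 - 69 = -91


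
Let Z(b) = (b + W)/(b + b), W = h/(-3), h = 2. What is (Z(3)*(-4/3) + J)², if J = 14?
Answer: 132496/729 ≈ 181.75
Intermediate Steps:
W = -⅔ (W = 2/(-3) = 2*(-⅓) = -⅔ ≈ -0.66667)
Z(b) = (-⅔ + b)/(2*b) (Z(b) = (b - ⅔)/(b + b) = (-⅔ + b)/((2*b)) = (-⅔ + b)*(1/(2*b)) = (-⅔ + b)/(2*b))
(Z(3)*(-4/3) + J)² = (((⅙)*(-2 + 3*3)/3)*(-4/3) + 14)² = (((⅙)*(⅓)*(-2 + 9))*(-4*⅓) + 14)² = (((⅙)*(⅓)*7)*(-4/3) + 14)² = ((7/18)*(-4/3) + 14)² = (-14/27 + 14)² = (364/27)² = 132496/729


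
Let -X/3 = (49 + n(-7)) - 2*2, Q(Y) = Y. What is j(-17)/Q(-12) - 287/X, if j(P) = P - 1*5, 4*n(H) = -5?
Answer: 201/50 ≈ 4.0200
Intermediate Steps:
n(H) = -5/4 (n(H) = (1/4)*(-5) = -5/4)
j(P) = -5 + P (j(P) = P - 5 = -5 + P)
X = -525/4 (X = -3*((49 - 5/4) - 2*2) = -3*(191/4 - 4) = -3*175/4 = -525/4 ≈ -131.25)
j(-17)/Q(-12) - 287/X = (-5 - 17)/(-12) - 287/(-525/4) = -22*(-1/12) - 287*(-4/525) = 11/6 + 164/75 = 201/50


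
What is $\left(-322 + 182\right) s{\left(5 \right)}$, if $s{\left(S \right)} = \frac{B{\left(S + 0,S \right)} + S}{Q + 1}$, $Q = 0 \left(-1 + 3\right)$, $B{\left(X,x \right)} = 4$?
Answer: $-1260$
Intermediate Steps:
$Q = 0$ ($Q = 0 \cdot 2 = 0$)
$s{\left(S \right)} = 4 + S$ ($s{\left(S \right)} = \frac{4 + S}{0 + 1} = \frac{4 + S}{1} = \left(4 + S\right) 1 = 4 + S$)
$\left(-322 + 182\right) s{\left(5 \right)} = \left(-322 + 182\right) \left(4 + 5\right) = \left(-140\right) 9 = -1260$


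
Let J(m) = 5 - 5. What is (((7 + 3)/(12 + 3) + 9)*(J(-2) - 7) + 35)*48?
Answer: -1568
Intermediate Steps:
J(m) = 0
(((7 + 3)/(12 + 3) + 9)*(J(-2) - 7) + 35)*48 = (((7 + 3)/(12 + 3) + 9)*(0 - 7) + 35)*48 = ((10/15 + 9)*(-7) + 35)*48 = ((10*(1/15) + 9)*(-7) + 35)*48 = ((2/3 + 9)*(-7) + 35)*48 = ((29/3)*(-7) + 35)*48 = (-203/3 + 35)*48 = -98/3*48 = -1568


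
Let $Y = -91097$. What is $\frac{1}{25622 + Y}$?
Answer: $- \frac{1}{65475} \approx -1.5273 \cdot 10^{-5}$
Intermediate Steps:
$\frac{1}{25622 + Y} = \frac{1}{25622 - 91097} = \frac{1}{-65475} = - \frac{1}{65475}$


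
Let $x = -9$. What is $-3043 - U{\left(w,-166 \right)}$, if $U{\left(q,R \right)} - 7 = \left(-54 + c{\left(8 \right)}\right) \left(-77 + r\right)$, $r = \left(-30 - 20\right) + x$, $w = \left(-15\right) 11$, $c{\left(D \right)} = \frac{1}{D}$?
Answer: $-10377$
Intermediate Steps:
$w = -165$
$r = -59$ ($r = \left(-30 - 20\right) - 9 = -50 - 9 = -59$)
$U{\left(q,R \right)} = 7334$ ($U{\left(q,R \right)} = 7 + \left(-54 + \frac{1}{8}\right) \left(-77 - 59\right) = 7 + \left(-54 + \frac{1}{8}\right) \left(-136\right) = 7 - -7327 = 7 + 7327 = 7334$)
$-3043 - U{\left(w,-166 \right)} = -3043 - 7334 = -10377$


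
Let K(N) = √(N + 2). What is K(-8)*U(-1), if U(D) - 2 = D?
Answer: I*√6 ≈ 2.4495*I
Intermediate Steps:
U(D) = 2 + D
K(N) = √(2 + N)
K(-8)*U(-1) = √(2 - 8)*(2 - 1) = √(-6)*1 = (I*√6)*1 = I*√6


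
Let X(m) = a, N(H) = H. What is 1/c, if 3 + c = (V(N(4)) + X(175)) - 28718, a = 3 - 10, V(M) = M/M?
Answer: -1/28727 ≈ -3.4810e-5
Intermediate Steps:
V(M) = 1
a = -7
X(m) = -7
c = -28727 (c = -3 + ((1 - 7) - 28718) = -3 + (-6 - 28718) = -3 - 28724 = -28727)
1/c = 1/(-28727) = -1/28727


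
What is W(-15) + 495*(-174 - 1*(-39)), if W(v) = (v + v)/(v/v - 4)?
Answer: -66815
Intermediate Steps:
W(v) = -2*v/3 (W(v) = (2*v)/(1 - 4) = (2*v)/(-3) = (2*v)*(-⅓) = -2*v/3)
W(-15) + 495*(-174 - 1*(-39)) = -⅔*(-15) + 495*(-174 - 1*(-39)) = 10 + 495*(-174 + 39) = 10 + 495*(-135) = 10 - 66825 = -66815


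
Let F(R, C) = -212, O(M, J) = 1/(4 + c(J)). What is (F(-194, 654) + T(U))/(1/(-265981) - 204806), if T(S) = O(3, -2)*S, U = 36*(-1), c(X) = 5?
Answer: 6383544/6052722743 ≈ 0.0010547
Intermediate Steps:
U = -36
O(M, J) = ⅑ (O(M, J) = 1/(4 + 5) = 1/9 = ⅑)
T(S) = S/9
(F(-194, 654) + T(U))/(1/(-265981) - 204806) = (-212 + (⅑)*(-36))/(1/(-265981) - 204806) = (-212 - 4)/(-1/265981 - 204806) = -216/(-54474504687/265981) = -216*(-265981/54474504687) = 6383544/6052722743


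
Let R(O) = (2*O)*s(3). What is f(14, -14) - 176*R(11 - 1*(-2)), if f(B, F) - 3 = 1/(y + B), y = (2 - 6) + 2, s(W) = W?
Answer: -164699/12 ≈ -13725.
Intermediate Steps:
y = -2 (y = -4 + 2 = -2)
R(O) = 6*O (R(O) = (2*O)*3 = 6*O)
f(B, F) = 3 + 1/(-2 + B)
f(14, -14) - 176*R(11 - 1*(-2)) = (-5 + 3*14)/(-2 + 14) - 1056*(11 - 1*(-2)) = (-5 + 42)/12 - 1056*(11 + 2) = (1/12)*37 - 1056*13 = 37/12 - 176*78 = 37/12 - 13728 = -164699/12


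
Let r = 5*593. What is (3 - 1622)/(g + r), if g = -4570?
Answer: 1619/1605 ≈ 1.0087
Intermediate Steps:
r = 2965
(3 - 1622)/(g + r) = (3 - 1622)/(-4570 + 2965) = -1619/(-1605) = -1619*(-1/1605) = 1619/1605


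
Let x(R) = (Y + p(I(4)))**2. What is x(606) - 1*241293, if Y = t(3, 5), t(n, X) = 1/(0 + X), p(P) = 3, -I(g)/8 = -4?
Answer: -6032069/25 ≈ -2.4128e+5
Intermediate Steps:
I(g) = 32 (I(g) = -8*(-4) = 32)
t(n, X) = 1/X
Y = 1/5 ≈ 0.20000
x(R) = 256/25 (x(R) = (1/5 + 3)**2 = (16/5)**2 = 256/25)
x(606) - 1*241293 = 256/25 - 1*241293 = 256/25 - 241293 = -6032069/25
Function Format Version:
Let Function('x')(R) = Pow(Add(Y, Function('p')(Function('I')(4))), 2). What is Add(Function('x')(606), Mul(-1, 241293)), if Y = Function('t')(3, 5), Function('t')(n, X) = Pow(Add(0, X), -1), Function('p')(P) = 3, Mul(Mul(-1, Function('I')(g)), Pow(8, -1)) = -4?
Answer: Rational(-6032069, 25) ≈ -2.4128e+5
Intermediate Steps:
Function('I')(g) = 32 (Function('I')(g) = Mul(-8, -4) = 32)
Function('t')(n, X) = Pow(X, -1)
Y = Rational(1, 5) (Y = Pow(5, -1) = Rational(1, 5) ≈ 0.20000)
Function('x')(R) = Rational(256, 25) (Function('x')(R) = Pow(Add(Rational(1, 5), 3), 2) = Pow(Rational(16, 5), 2) = Rational(256, 25))
Add(Function('x')(606), Mul(-1, 241293)) = Add(Rational(256, 25), Mul(-1, 241293)) = Add(Rational(256, 25), -241293) = Rational(-6032069, 25)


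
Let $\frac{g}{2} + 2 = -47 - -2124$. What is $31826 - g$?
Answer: $27676$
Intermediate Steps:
$g = 4150$ ($g = -4 + 2 \left(-47 - -2124\right) = -4 + 2 \left(-47 + 2124\right) = -4 + 2 \cdot 2077 = -4 + 4154 = 4150$)
$31826 - g = 31826 - 4150 = 27676$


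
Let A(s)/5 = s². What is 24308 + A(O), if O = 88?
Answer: 63028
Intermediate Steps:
A(s) = 5*s²
24308 + A(O) = 24308 + 5*88² = 24308 + 5*7744 = 24308 + 38720 = 63028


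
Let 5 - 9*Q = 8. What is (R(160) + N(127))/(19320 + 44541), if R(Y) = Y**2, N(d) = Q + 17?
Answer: 76850/191583 ≈ 0.40113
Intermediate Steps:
Q = -1/3 (Q = 5/9 - 1/9*8 = 5/9 - 8/9 = -1/3 ≈ -0.33333)
N(d) = 50/3 (N(d) = -1/3 + 17 = 50/3)
(R(160) + N(127))/(19320 + 44541) = (160**2 + 50/3)/(19320 + 44541) = (25600 + 50/3)/63861 = (76850/3)*(1/63861) = 76850/191583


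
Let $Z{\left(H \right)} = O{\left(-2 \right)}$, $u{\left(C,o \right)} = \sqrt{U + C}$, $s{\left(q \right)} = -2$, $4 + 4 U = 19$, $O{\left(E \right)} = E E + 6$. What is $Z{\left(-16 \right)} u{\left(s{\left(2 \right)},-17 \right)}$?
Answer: $5 \sqrt{7} \approx 13.229$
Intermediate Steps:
$O{\left(E \right)} = 6 + E^{2}$ ($O{\left(E \right)} = E^{2} + 6 = 6 + E^{2}$)
$U = \frac{15}{4}$ ($U = -1 + \frac{1}{4} \cdot 19 = -1 + \frac{19}{4} = \frac{15}{4} \approx 3.75$)
$u{\left(C,o \right)} = \sqrt{\frac{15}{4} + C}$
$Z{\left(H \right)} = 10$ ($Z{\left(H \right)} = 6 + \left(-2\right)^{2} = 6 + 4 = 10$)
$Z{\left(-16 \right)} u{\left(s{\left(2 \right)},-17 \right)} = 10 \frac{\sqrt{15 + 4 \left(-2\right)}}{2} = 10 \frac{\sqrt{15 - 8}}{2} = 10 \frac{\sqrt{7}}{2} = 5 \sqrt{7}$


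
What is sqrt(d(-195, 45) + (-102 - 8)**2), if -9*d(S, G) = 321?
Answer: sqrt(108579)/3 ≈ 109.84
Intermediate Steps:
d(S, G) = -107/3 (d(S, G) = -1/9*321 = -107/3)
sqrt(d(-195, 45) + (-102 - 8)**2) = sqrt(-107/3 + (-102 - 8)**2) = sqrt(-107/3 + (-110)**2) = sqrt(-107/3 + 12100) = sqrt(36193/3) = sqrt(108579)/3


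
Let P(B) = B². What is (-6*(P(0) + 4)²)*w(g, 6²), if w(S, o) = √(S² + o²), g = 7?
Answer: -96*√1345 ≈ -3520.7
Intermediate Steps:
(-6*(P(0) + 4)²)*w(g, 6²) = (-6*(0² + 4)²)*√(7² + (6²)²) = (-6*(0 + 4)²)*√(49 + 36²) = (-6*4²)*√(49 + 1296) = (-6*16)*√1345 = -96*√1345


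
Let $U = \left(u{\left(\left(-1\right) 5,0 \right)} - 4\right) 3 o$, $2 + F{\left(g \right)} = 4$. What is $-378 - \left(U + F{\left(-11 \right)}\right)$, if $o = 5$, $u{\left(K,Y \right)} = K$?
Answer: $-245$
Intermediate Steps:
$F{\left(g \right)} = 2$ ($F{\left(g \right)} = -2 + 4 = 2$)
$U = -135$ ($U = \left(\left(-1\right) 5 - 4\right) 3 \cdot 5 = \left(-5 - 4\right) 3 \cdot 5 = \left(-9\right) 3 \cdot 5 = \left(-27\right) 5 = -135$)
$-378 - \left(U + F{\left(-11 \right)}\right) = -378 - \left(-135 + 2\right) = -378 - -133 = -378 + 133 = -245$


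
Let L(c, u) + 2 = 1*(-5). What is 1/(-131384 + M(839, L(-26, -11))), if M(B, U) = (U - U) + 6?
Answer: -1/131378 ≈ -7.6116e-6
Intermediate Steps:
L(c, u) = -7 (L(c, u) = -2 + 1*(-5) = -2 - 5 = -7)
M(B, U) = 6 (M(B, U) = 0 + 6 = 6)
1/(-131384 + M(839, L(-26, -11))) = 1/(-131384 + 6) = 1/(-131378) = -1/131378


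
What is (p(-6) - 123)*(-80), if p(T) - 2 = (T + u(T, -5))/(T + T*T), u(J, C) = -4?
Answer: 29120/3 ≈ 9706.7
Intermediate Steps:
p(T) = 2 + (-4 + T)/(T + T**2) (p(T) = 2 + (T - 4)/(T + T*T) = 2 + (-4 + T)/(T + T**2))
(p(-6) - 123)*(-80) = ((-4 + 2*(-6)**2 + 3*(-6))/((-6)*(1 - 6)) - 123)*(-80) = (-1/6*(-4 + 2*36 - 18)/(-5) - 123)*(-80) = (-1/6*(-1/5)*(-4 + 72 - 18) - 123)*(-80) = (-1/6*(-1/5)*50 - 123)*(-80) = (5/3 - 123)*(-80) = -364/3*(-80) = 29120/3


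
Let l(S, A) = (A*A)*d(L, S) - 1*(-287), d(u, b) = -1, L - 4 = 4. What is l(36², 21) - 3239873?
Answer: -3240027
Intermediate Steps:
L = 8 (L = 4 + 4 = 8)
l(S, A) = 287 - A² (l(S, A) = (A*A)*(-1) - 1*(-287) = A²*(-1) + 287 = -A² + 287 = 287 - A²)
l(36², 21) - 3239873 = (287 - 1*21²) - 3239873 = (287 - 1*441) - 3239873 = (287 - 441) - 3239873 = -154 - 3239873 = -3240027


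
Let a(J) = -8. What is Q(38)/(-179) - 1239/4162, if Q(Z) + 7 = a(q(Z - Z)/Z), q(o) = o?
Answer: -159351/744998 ≈ -0.21389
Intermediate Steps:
Q(Z) = -15 (Q(Z) = -7 - 8 = -15)
Q(38)/(-179) - 1239/4162 = -15/(-179) - 1239/4162 = -15*(-1/179) - 1239*1/4162 = 15/179 - 1239/4162 = -159351/744998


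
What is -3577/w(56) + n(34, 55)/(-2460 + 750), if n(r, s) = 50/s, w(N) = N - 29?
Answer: -747596/5643 ≈ -132.48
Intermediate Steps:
w(N) = -29 + N
-3577/w(56) + n(34, 55)/(-2460 + 750) = -3577/(-29 + 56) + (50/55)/(-2460 + 750) = -3577/27 + (50*(1/55))/(-1710) = -3577*1/27 + (10/11)*(-1/1710) = -3577/27 - 1/1881 = -747596/5643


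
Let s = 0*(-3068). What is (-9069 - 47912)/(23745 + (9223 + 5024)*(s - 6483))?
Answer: 56981/92339556 ≈ 0.00061708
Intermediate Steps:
s = 0
(-9069 - 47912)/(23745 + (9223 + 5024)*(s - 6483)) = (-9069 - 47912)/(23745 + (9223 + 5024)*(0 - 6483)) = -56981/(23745 + 14247*(-6483)) = -56981/(23745 - 92363301) = -56981/(-92339556) = -56981*(-1/92339556) = 56981/92339556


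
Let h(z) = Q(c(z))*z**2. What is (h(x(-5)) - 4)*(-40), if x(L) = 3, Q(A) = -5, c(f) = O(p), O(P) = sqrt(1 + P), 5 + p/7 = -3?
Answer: 1960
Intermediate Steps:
p = -56 (p = -35 + 7*(-3) = -35 - 21 = -56)
c(f) = I*sqrt(55) (c(f) = sqrt(1 - 56) = sqrt(-55) = I*sqrt(55))
h(z) = -5*z**2
(h(x(-5)) - 4)*(-40) = (-5*3**2 - 4)*(-40) = (-5*9 - 4)*(-40) = (-45 - 4)*(-40) = -49*(-40) = 1960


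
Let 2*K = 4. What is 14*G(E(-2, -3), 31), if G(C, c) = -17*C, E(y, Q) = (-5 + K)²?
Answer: -2142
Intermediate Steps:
K = 2 (K = (½)*4 = 2)
E(y, Q) = 9 (E(y, Q) = (-5 + 2)² = (-3)² = 9)
14*G(E(-2, -3), 31) = 14*(-17*9) = 14*(-153) = -2142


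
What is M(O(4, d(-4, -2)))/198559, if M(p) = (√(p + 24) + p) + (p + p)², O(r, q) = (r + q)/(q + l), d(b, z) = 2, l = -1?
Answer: 150/198559 + √30/198559 ≈ 0.00078303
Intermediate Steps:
O(r, q) = (q + r)/(-1 + q) (O(r, q) = (r + q)/(q - 1) = (q + r)/(-1 + q))
M(p) = p + √(24 + p) + 4*p² (M(p) = (√(24 + p) + p) + (2*p)² = (p + √(24 + p)) + 4*p² = p + √(24 + p) + 4*p²)
M(O(4, d(-4, -2)))/198559 = ((2 + 4)/(-1 + 2) + √(24 + (2 + 4)/(-1 + 2)) + 4*((2 + 4)/(-1 + 2))²)/198559 = (6/1 + √(24 + 6/1) + 4*(6/1)²)*(1/198559) = (1*6 + √(24 + 1*6) + 4*(1*6)²)*(1/198559) = (6 + √(24 + 6) + 4*6²)*(1/198559) = (6 + √30 + 4*36)*(1/198559) = (6 + √30 + 144)*(1/198559) = (150 + √30)*(1/198559) = 150/198559 + √30/198559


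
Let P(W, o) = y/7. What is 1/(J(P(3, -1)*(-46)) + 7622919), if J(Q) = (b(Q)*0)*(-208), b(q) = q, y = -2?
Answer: 1/7622919 ≈ 1.3118e-7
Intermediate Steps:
P(W, o) = -2/7
J(Q) = 0 (J(Q) = (Q*0)*(-208) = 0*(-208) = 0)
1/(J(P(3, -1)*(-46)) + 7622919) = 1/(0 + 7622919) = 1/7622919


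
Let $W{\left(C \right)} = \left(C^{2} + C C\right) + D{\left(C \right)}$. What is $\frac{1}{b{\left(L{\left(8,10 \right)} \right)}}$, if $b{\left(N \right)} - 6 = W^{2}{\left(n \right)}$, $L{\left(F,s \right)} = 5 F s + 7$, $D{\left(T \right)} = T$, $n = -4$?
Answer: $\frac{1}{790} \approx 0.0012658$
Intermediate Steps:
$L{\left(F,s \right)} = 7 + 5 F s$ ($L{\left(F,s \right)} = 5 F s + 7 = 7 + 5 F s$)
$W{\left(C \right)} = C + 2 C^{2}$ ($W{\left(C \right)} = \left(C^{2} + C C\right) + C = \left(C^{2} + C^{2}\right) + C = 2 C^{2} + C = C + 2 C^{2}$)
$b{\left(N \right)} = 790$ ($b{\left(N \right)} = 6 + \left(- 4 \left(1 + 2 \left(-4\right)\right)\right)^{2} = 6 + \left(- 4 \left(1 - 8\right)\right)^{2} = 6 + \left(\left(-4\right) \left(-7\right)\right)^{2} = 6 + 28^{2} = 6 + 784 = 790$)
$\frac{1}{b{\left(L{\left(8,10 \right)} \right)}} = \frac{1}{790}$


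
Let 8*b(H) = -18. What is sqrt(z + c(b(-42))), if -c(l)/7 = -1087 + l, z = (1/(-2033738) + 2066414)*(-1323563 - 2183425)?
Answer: 5*I*sqrt(1198951493649068338900805)/2033738 ≈ 2.692e+6*I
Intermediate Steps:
b(H) = -9/4 (b(H) = (1/8)*(-18) = -9/4)
z = -7369136873275555314/1016869 (z = (-1/2033738 + 2066414)*(-3506988) = (4202544675531/2033738)*(-3506988) = -7369136873275555314/1016869 ≈ -7.2469e+12)
c(l) = 7609 - 7*l (c(l) = -7*(-1087 + l) = 7609 - 7*l)
sqrt(z + c(b(-42))) = sqrt(-7369136873275555314/1016869 + (7609 - 7*(-9/4))) = sqrt(-7369136873275555314/1016869 + (7609 + 63/4)) = sqrt(-7369136873275555314/1016869 + 30499/4) = sqrt(-29476547462088733625/4067476) = 5*I*sqrt(1198951493649068338900805)/2033738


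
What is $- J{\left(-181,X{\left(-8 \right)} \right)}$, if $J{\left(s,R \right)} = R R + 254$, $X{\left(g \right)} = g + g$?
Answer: $-510$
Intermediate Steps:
$X{\left(g \right)} = 2 g$
$J{\left(s,R \right)} = 254 + R^{2}$ ($J{\left(s,R \right)} = R^{2} + 254 = 254 + R^{2}$)
$- J{\left(-181,X{\left(-8 \right)} \right)} = - (254 + \left(2 \left(-8\right)\right)^{2}) = - (254 + \left(-16\right)^{2}) = - (254 + 256) = \left(-1\right) 510 = -510$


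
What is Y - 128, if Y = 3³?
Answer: -101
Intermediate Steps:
Y = 27
Y - 128 = 27 - 128 = -101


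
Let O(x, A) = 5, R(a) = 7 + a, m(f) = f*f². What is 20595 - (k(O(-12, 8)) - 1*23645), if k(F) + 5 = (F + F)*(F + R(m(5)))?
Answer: 42875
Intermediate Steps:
m(f) = f³
k(F) = -5 + 2*F*(132 + F) (k(F) = -5 + (F + F)*(F + (7 + 5³)) = -5 + (2*F)*(F + (7 + 125)) = -5 + (2*F)*(F + 132) = -5 + (2*F)*(132 + F) = -5 + 2*F*(132 + F))
20595 - (k(O(-12, 8)) - 1*23645) = 20595 - ((-5 + 2*5² + 264*5) - 1*23645) = 20595 - ((-5 + 2*25 + 1320) - 23645) = 20595 - ((-5 + 50 + 1320) - 23645) = 20595 - (1365 - 23645) = 20595 - 1*(-22280) = 20595 + 22280 = 42875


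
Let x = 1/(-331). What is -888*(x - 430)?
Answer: 126389928/331 ≈ 3.8184e+5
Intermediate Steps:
x = -1/331 ≈ -0.0030211
-888*(x - 430) = -888*(-1/331 - 430) = -888*(-142331/331) = 126389928/331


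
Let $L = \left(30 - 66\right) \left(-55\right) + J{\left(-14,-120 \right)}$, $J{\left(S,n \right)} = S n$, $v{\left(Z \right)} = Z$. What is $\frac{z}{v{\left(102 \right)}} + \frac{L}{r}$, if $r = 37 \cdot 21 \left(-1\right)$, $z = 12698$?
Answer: $\frac{1582171}{13209} \approx 119.78$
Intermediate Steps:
$L = 3660$ ($L = \left(30 - 66\right) \left(-55\right) - -1680 = \left(-36\right) \left(-55\right) + 1680 = 1980 + 1680 = 3660$)
$r = -777$ ($r = 777 \left(-1\right) = -777$)
$\frac{z}{v{\left(102 \right)}} + \frac{L}{r} = \frac{12698}{102} + \frac{3660}{-777} = 12698 \cdot \frac{1}{102} + 3660 \left(- \frac{1}{777}\right) = \frac{6349}{51} - \frac{1220}{259} = \frac{1582171}{13209}$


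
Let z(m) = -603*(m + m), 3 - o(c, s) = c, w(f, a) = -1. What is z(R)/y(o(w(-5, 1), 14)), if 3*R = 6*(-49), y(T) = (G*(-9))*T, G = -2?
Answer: 3283/2 ≈ 1641.5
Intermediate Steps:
o(c, s) = 3 - c
y(T) = 18*T (y(T) = (-2*(-9))*T = 18*T)
R = -98 (R = (6*(-49))/3 = (⅓)*(-294) = -98)
z(m) = -1206*m
z(R)/y(o(w(-5, 1), 14)) = (-1206*(-98))/((18*(3 - 1*(-1)))) = 118188/((18*(3 + 1))) = 118188/((18*4)) = 118188/72 = 118188*(1/72) = 3283/2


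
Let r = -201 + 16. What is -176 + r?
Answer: -361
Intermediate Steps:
r = -185
-176 + r = -176 - 185 = -361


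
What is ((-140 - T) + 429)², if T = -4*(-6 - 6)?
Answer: 58081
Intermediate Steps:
T = 48 (T = -4*(-12) = 48)
((-140 - T) + 429)² = ((-140 - 1*48) + 429)² = ((-140 - 48) + 429)² = (-188 + 429)² = 241² = 58081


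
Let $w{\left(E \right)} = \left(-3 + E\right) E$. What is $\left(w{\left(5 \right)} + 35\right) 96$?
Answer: $4320$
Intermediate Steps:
$w{\left(E \right)} = E \left(-3 + E\right)$
$\left(w{\left(5 \right)} + 35\right) 96 = \left(5 \left(-3 + 5\right) + 35\right) 96 = \left(5 \cdot 2 + 35\right) 96 = \left(10 + 35\right) 96 = 45 \cdot 96 = 4320$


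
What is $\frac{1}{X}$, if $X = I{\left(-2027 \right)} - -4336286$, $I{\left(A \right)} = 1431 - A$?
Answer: $\frac{1}{4339744} \approx 2.3043 \cdot 10^{-7}$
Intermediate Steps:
$X = 4339744$ ($X = \left(1431 - -2027\right) - -4336286 = \left(1431 + 2027\right) + 4336286 = 3458 + 4336286 = 4339744$)
$\frac{1}{X} = \frac{1}{4339744}$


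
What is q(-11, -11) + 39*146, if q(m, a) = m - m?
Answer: 5694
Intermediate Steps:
q(m, a) = 0
q(-11, -11) + 39*146 = 0 + 39*146 = 0 + 5694 = 5694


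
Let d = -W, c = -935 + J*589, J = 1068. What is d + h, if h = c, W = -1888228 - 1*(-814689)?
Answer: 1701656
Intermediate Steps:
W = -1073539 (W = -1888228 + 814689 = -1073539)
c = 628117 (c = -935 + 1068*589 = -935 + 629052 = 628117)
d = 1073539 (d = -1*(-1073539) = 1073539)
h = 628117
d + h = 1073539 + 628117 = 1701656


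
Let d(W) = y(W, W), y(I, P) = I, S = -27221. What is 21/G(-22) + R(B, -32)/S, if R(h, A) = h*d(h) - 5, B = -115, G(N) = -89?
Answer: -1748221/2422669 ≈ -0.72161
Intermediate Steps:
d(W) = W
R(h, A) = -5 + h² (R(h, A) = h*h - 5 = h² - 5 = -5 + h²)
21/G(-22) + R(B, -32)/S = 21/(-89) + (-5 + (-115)²)/(-27221) = 21*(-1/89) + (-5 + 13225)*(-1/27221) = -21/89 + 13220*(-1/27221) = -21/89 - 13220/27221 = -1748221/2422669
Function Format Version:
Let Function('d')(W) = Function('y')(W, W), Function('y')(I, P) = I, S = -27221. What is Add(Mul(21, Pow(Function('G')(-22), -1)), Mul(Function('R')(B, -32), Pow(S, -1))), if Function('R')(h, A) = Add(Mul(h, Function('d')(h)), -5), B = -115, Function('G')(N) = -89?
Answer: Rational(-1748221, 2422669) ≈ -0.72161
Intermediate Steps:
Function('d')(W) = W
Function('R')(h, A) = Add(-5, Pow(h, 2)) (Function('R')(h, A) = Add(Mul(h, h), -5) = Add(Pow(h, 2), -5) = Add(-5, Pow(h, 2)))
Add(Mul(21, Pow(Function('G')(-22), -1)), Mul(Function('R')(B, -32), Pow(S, -1))) = Add(Mul(21, Pow(-89, -1)), Mul(Add(-5, Pow(-115, 2)), Pow(-27221, -1))) = Add(Mul(21, Rational(-1, 89)), Mul(Add(-5, 13225), Rational(-1, 27221))) = Add(Rational(-21, 89), Mul(13220, Rational(-1, 27221))) = Add(Rational(-21, 89), Rational(-13220, 27221)) = Rational(-1748221, 2422669)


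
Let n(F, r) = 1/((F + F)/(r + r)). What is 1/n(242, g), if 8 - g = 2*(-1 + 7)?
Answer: -121/2 ≈ -60.500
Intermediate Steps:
g = -4 (g = 8 - 2*(-1 + 7) = 8 - 2*6 = 8 - 1*12 = 8 - 12 = -4)
n(F, r) = r/F (n(F, r) = 1/((2*F)/((2*r))) = 1/((2*F)*(1/(2*r))) = 1/(F/r) = r/F)
1/n(242, g) = 1/(-4/242) = 1/(-4*1/242) = 1/(-2/121) = -121/2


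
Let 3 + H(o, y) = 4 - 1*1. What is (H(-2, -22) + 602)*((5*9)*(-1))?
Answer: -27090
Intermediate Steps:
H(o, y) = 0 (H(o, y) = -3 + (4 - 1*1) = -3 + (4 - 1) = -3 + 3 = 0)
(H(-2, -22) + 602)*((5*9)*(-1)) = (0 + 602)*((5*9)*(-1)) = 602*(45*(-1)) = 602*(-45) = -27090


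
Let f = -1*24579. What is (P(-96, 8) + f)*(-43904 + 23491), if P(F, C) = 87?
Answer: 499955196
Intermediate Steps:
f = -24579
(P(-96, 8) + f)*(-43904 + 23491) = (87 - 24579)*(-43904 + 23491) = -24492*(-20413) = 499955196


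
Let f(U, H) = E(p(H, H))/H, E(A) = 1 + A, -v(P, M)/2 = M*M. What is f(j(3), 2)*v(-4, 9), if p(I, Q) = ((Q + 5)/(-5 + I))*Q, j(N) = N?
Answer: 297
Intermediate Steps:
v(P, M) = -2*M² (v(P, M) = -2*M*M = -2*M²)
p(I, Q) = Q*(5 + Q)/(-5 + I) (p(I, Q) = ((5 + Q)/(-5 + I))*Q = Q*(5 + Q)/(-5 + I))
f(U, H) = (1 + H*(5 + H)/(-5 + H))/H
f(j(3), 2)*v(-4, 9) = ((-5 + 2 + 2*(5 + 2))/(2*(-5 + 2)))*(-2*9²) = ((½)*(-5 + 2 + 2*7)/(-3))*(-2*81) = ((½)*(-⅓)*(-5 + 2 + 14))*(-162) = ((½)*(-⅓)*11)*(-162) = -11/6*(-162) = 297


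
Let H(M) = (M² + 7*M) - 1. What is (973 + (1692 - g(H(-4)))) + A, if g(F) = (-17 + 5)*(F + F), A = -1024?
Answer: 1329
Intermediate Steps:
H(M) = -1 + M² + 7*M
g(F) = -24*F
(973 + (1692 - g(H(-4)))) + A = (973 + (1692 - (-24)*(-1 + (-4)² + 7*(-4)))) - 1024 = (973 + (1692 - (-24)*(-1 + 16 - 28))) - 1024 = (973 + (1692 - (-24)*(-13))) - 1024 = (973 + (1692 - 1*312)) - 1024 = (973 + (1692 - 312)) - 1024 = (973 + 1380) - 1024 = 2353 - 1024 = 1329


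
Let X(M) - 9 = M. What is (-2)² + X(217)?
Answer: 230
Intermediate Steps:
X(M) = 9 + M
(-2)² + X(217) = (-2)² + (9 + 217) = 4 + 226 = 230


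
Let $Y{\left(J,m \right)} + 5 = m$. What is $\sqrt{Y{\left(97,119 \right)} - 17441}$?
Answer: $i \sqrt{17327} \approx 131.63 i$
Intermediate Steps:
$Y{\left(J,m \right)} = -5 + m$
$\sqrt{Y{\left(97,119 \right)} - 17441} = \sqrt{\left(-5 + 119\right) - 17441} = \sqrt{114 - 17441} = \sqrt{-17327} = i \sqrt{17327}$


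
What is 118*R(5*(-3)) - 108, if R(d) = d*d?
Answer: 26442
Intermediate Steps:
R(d) = d²
118*R(5*(-3)) - 108 = 118*(5*(-3))² - 108 = 118*(-15)² - 108 = 118*225 - 108 = 26550 - 108 = 26442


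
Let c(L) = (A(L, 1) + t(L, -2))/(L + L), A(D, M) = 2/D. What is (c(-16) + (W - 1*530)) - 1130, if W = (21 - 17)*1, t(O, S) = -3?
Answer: -423911/256 ≈ -1655.9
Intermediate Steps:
W = 4 (W = 4*1 = 4)
c(L) = (-3 + 2/L)/(2*L) (c(L) = (2/L - 3)/(L + L) = (-3 + 2/L)/((2*L)) = (-3 + 2/L)*(1/(2*L)) = (-3 + 2/L)/(2*L))
(c(-16) + (W - 1*530)) - 1130 = ((½)*(2 - 3*(-16))/(-16)² + (4 - 1*530)) - 1130 = ((½)*(1/256)*(2 + 48) + (4 - 530)) - 1130 = ((½)*(1/256)*50 - 526) - 1130 = (25/256 - 526) - 1130 = -134631/256 - 1130 = -423911/256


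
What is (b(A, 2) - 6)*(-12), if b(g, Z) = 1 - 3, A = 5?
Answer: 96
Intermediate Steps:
b(g, Z) = -2
(b(A, 2) - 6)*(-12) = (-2 - 6)*(-12) = -8*(-12) = 96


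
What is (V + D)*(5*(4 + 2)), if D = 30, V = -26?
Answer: 120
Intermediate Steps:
(V + D)*(5*(4 + 2)) = (-26 + 30)*(5*(4 + 2)) = 4*(5*6) = 4*30 = 120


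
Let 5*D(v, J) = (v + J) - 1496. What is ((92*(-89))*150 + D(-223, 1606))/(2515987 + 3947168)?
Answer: -6141113/32315775 ≈ -0.19003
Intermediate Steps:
D(v, J) = -1496/5 + J/5 + v/5 (D(v, J) = ((v + J) - 1496)/5 = ((J + v) - 1496)/5 = (-1496 + J + v)/5 = -1496/5 + J/5 + v/5)
((92*(-89))*150 + D(-223, 1606))/(2515987 + 3947168) = ((92*(-89))*150 + (-1496/5 + (⅕)*1606 + (⅕)*(-223)))/(2515987 + 3947168) = (-8188*150 + (-1496/5 + 1606/5 - 223/5))/6463155 = (-1228200 - 113/5)*(1/6463155) = -6141113/5*1/6463155 = -6141113/32315775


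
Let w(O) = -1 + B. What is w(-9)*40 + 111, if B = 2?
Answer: 151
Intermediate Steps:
w(O) = 1 (w(O) = -1 + 2 = 1)
w(-9)*40 + 111 = 1*40 + 111 = 40 + 111 = 151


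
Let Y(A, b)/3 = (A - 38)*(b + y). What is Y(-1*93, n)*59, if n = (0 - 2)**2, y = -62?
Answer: 1344846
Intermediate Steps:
n = 4 (n = (-2)**2 = 4)
Y(A, b) = 3*(-62 + b)*(-38 + A) (Y(A, b) = 3*((A - 38)*(b - 62)) = 3*((-38 + A)*(-62 + b)) = 3*((-62 + b)*(-38 + A)) = 3*(-62 + b)*(-38 + A))
Y(-1*93, n)*59 = (7068 - (-186)*93 - 114*4 + 3*(-1*93)*4)*59 = (7068 - 186*(-93) - 456 + 3*(-93)*4)*59 = (7068 + 17298 - 456 - 1116)*59 = 22794*59 = 1344846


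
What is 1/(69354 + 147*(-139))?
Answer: 1/48921 ≈ 2.0441e-5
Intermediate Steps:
1/(69354 + 147*(-139)) = 1/(69354 - 20433) = 1/48921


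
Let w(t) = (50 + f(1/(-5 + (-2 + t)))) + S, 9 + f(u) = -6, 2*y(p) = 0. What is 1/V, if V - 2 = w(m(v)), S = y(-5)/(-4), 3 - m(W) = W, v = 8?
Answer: 1/37 ≈ 0.027027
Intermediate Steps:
y(p) = 0 (y(p) = (½)*0 = 0)
m(W) = 3 - W
f(u) = -15 (f(u) = -9 - 6 = -15)
S = 0 (S = 0/(-4) = 0*(-¼) = 0)
w(t) = 35 (w(t) = (50 - 15) + 0 = 35 + 0 = 35)
V = 37 (V = 2 + 35 = 37)
1/V = 1/37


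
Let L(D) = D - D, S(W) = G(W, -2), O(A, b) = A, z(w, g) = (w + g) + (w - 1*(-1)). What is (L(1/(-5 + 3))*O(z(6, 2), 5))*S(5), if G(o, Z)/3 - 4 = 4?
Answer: 0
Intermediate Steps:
z(w, g) = 1 + g + 2*w (z(w, g) = (g + w) + (w + 1) = (g + w) + (1 + w) = 1 + g + 2*w)
G(o, Z) = 24 (G(o, Z) = 12 + 3*4 = 12 + 12 = 24)
S(W) = 24
L(D) = 0
(L(1/(-5 + 3))*O(z(6, 2), 5))*S(5) = (0*(1 + 2 + 2*6))*24 = (0*(1 + 2 + 12))*24 = (0*15)*24 = 0*24 = 0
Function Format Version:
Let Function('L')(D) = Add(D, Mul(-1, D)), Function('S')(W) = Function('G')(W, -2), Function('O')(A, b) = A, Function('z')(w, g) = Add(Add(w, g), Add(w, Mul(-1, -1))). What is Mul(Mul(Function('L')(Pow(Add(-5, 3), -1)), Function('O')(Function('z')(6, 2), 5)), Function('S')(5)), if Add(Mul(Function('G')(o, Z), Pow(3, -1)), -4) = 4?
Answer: 0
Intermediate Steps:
Function('z')(w, g) = Add(1, g, Mul(2, w)) (Function('z')(w, g) = Add(Add(g, w), Add(w, 1)) = Add(Add(g, w), Add(1, w)) = Add(1, g, Mul(2, w)))
Function('G')(o, Z) = 24 (Function('G')(o, Z) = Add(12, Mul(3, 4)) = Add(12, 12) = 24)
Function('S')(W) = 24
Function('L')(D) = 0
Mul(Mul(Function('L')(Pow(Add(-5, 3), -1)), Function('O')(Function('z')(6, 2), 5)), Function('S')(5)) = Mul(Mul(0, Add(1, 2, Mul(2, 6))), 24) = Mul(Mul(0, Add(1, 2, 12)), 24) = Mul(Mul(0, 15), 24) = Mul(0, 24) = 0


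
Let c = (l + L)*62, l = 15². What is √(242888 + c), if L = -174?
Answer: 5*√9842 ≈ 496.03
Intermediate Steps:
l = 225
c = 3162 (c = (225 - 174)*62 = 51*62 = 3162)
√(242888 + c) = √(242888 + 3162) = √246050 = 5*√9842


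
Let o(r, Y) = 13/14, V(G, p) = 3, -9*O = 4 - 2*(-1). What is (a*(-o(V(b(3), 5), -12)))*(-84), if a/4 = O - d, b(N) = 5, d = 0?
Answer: -208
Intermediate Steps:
O = -⅔ (O = -(4 - 2*(-1))/9 = -(4 + 2)/9 = -⅑*6 = -⅔ ≈ -0.66667)
o(r, Y) = 13/14 (o(r, Y) = 13*(1/14) = 13/14)
a = -8/3 (a = 4*(-⅔ - 1*0) = 4*(-⅔ + 0) = 4*(-⅔) = -8/3 ≈ -2.6667)
(a*(-o(V(b(3), 5), -12)))*(-84) = -(-8)*13/(3*14)*(-84) = -8/3*(-13/14)*(-84) = (52/21)*(-84) = -208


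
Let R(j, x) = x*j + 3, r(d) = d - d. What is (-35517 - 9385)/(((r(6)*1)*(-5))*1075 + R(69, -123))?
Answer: 22451/4242 ≈ 5.2925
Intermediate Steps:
r(d) = 0
R(j, x) = 3 + j*x (R(j, x) = j*x + 3 = 3 + j*x)
(-35517 - 9385)/(((r(6)*1)*(-5))*1075 + R(69, -123)) = (-35517 - 9385)/(((0*1)*(-5))*1075 + (3 + 69*(-123))) = -44902/((0*(-5))*1075 + (3 - 8487)) = -44902/(0*1075 - 8484) = -44902/(0 - 8484) = -44902/(-8484) = -44902*(-1/8484) = 22451/4242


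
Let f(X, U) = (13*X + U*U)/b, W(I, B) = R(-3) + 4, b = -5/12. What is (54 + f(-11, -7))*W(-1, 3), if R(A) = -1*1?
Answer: 4194/5 ≈ 838.80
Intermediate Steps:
b = -5/12 (b = -5*1/12 = -5/12 ≈ -0.41667)
R(A) = -1
W(I, B) = 3 (W(I, B) = -1 + 4 = 3)
f(X, U) = -156*X/5 - 12*U²/5 (f(X, U) = (13*X + U*U)/(-5/12) = (13*X + U²)*(-12/5) = (U² + 13*X)*(-12/5) = -156*X/5 - 12*U²/5)
(54 + f(-11, -7))*W(-1, 3) = (54 + (-156/5*(-11) - 12/5*(-7)²))*3 = (54 + (1716/5 - 12/5*49))*3 = (54 + (1716/5 - 588/5))*3 = (54 + 1128/5)*3 = (1398/5)*3 = 4194/5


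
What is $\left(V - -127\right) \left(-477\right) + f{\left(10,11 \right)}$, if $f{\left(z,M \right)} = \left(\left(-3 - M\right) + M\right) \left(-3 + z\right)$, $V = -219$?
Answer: $43863$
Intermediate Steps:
$f{\left(z,M \right)} = 9 - 3 z$ ($f{\left(z,M \right)} = - 3 \left(-3 + z\right) = 9 - 3 z$)
$\left(V - -127\right) \left(-477\right) + f{\left(10,11 \right)} = \left(-219 - -127\right) \left(-477\right) + \left(9 - 30\right) = \left(-219 + 127\right) \left(-477\right) + \left(9 - 30\right) = \left(-92\right) \left(-477\right) - 21 = 43884 - 21 = 43863$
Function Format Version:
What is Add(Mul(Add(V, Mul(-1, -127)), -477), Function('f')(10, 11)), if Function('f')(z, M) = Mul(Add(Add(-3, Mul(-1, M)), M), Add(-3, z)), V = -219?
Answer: 43863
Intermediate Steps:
Function('f')(z, M) = Add(9, Mul(-3, z)) (Function('f')(z, M) = Mul(-3, Add(-3, z)) = Add(9, Mul(-3, z)))
Add(Mul(Add(V, Mul(-1, -127)), -477), Function('f')(10, 11)) = Add(Mul(Add(-219, Mul(-1, -127)), -477), Add(9, Mul(-3, 10))) = Add(Mul(Add(-219, 127), -477), Add(9, -30)) = Add(Mul(-92, -477), -21) = Add(43884, -21) = 43863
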